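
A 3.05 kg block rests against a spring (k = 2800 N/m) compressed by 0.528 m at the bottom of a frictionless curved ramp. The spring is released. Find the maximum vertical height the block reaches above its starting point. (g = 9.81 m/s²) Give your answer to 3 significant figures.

At maximum height the block is at rest, so ½kx² = mgh
h = kx²/(2mg) = (2800)(0.528)²/(2 × 3.05 × 9.81) = 13.04 m

h = 13.0 m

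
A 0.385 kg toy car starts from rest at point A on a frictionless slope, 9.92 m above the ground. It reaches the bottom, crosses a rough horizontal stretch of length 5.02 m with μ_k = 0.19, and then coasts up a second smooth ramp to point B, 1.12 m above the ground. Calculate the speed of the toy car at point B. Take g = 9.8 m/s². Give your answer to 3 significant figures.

v = 12.4 m/s

Energy at A: mgh₁ = (0.385)(9.8)(9.92) = 37.428 J
Friction loss: W_f = μ_k mg d = 3.599 J
At B: ½mv² + mgh₂ = mgh₁ − W_f
½mv² = 37.428 − 3.599 − 4.2258 = 29.604 J
v = √(2 × 29.604/0.385) = 12.40 m/s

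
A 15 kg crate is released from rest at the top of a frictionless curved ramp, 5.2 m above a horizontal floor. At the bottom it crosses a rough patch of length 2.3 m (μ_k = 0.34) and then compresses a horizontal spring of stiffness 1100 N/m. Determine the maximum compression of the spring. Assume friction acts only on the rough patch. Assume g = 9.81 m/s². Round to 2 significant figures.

x = 1.1 m

Initial energy: E₁ = mgh = (15)(9.81)(5.2) = 765.18 J
Friction removes W_f = μ_k mg d = (0.34)(15)(9.81)(2.3) = 115.1 J
Energy reaching the spring: E = 765.18 − 115.1 = 650.11 J
At max compression ½kx² = E ⇒ x = √(2E/k) = √(2 × 650.11/1100) = 1.087 m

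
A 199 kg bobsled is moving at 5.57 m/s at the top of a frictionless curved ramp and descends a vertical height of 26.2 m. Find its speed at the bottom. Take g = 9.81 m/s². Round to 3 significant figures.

v = 23.3 m/s

By conservation of mechanical energy, ½mv₀² + mgh = ½mv²
v² = v₀² + 2gh = (5.57)² + 2(9.81)(26.2) = 545.07
v = √545.07 = 23.35 m/s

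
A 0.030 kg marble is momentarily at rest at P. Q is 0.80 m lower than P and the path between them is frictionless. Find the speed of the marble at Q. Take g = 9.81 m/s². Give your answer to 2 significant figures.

Mechanical energy is conserved (no friction): mgh = ½mv²
The mass cancels from both sides.
v = √(2gh) = √(2 × 9.81 × 0.80) = √15.696 = 3.962 m/s

v = 4.0 m/s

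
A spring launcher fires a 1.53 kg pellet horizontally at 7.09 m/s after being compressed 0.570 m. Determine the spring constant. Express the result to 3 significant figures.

Spring PE at full compression equals KE at release: ½kx² = ½mv²
k = mv²/x² = (1.53)(7.09)²/(0.570)² = 236.7 N/m

k = 237 N/m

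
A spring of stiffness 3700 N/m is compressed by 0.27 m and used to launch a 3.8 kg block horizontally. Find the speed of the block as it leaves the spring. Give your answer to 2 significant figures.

v = 8.4 m/s

Spring PE converts entirely to kinetic energy: ½kx² = ½mv²
v = x√(k/m) = 0.27 × √(3700/3.8) = 8.425 m/s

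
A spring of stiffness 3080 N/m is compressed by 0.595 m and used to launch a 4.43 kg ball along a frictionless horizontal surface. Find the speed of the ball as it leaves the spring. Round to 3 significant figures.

Conservation of energy: ½kx² = ½mv²
v = x√(k/m) = 0.595 × √(3080/4.43) = 15.69 m/s

v = 15.7 m/s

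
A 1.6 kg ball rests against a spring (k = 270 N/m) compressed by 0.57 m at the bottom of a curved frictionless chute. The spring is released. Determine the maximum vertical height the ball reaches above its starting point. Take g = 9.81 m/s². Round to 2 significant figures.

h = 2.8 m

At maximum height the ball is at rest, so ½kx² = mgh
h = kx²/(2mg) = (270)(0.57)²/(2 × 1.6 × 9.81) = 2.794 m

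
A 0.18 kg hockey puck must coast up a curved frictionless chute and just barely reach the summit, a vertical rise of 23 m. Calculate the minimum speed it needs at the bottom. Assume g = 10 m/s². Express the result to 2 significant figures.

v = 21 m/s

At the top it is momentarily at rest, so all KE converts to PE: ½mv² = mgh
v = √(2gh) = √(2 × 10 × 23) = 21.45 m/s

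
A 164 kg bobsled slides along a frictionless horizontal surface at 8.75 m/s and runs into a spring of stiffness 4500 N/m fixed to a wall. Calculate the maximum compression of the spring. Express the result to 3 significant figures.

x = 1.67 m

All KE is stored as spring PE at maximum compression: ½mv² = ½kx²
x = v√(m/k) = 8.75 × √(164/4500) = 1.670 m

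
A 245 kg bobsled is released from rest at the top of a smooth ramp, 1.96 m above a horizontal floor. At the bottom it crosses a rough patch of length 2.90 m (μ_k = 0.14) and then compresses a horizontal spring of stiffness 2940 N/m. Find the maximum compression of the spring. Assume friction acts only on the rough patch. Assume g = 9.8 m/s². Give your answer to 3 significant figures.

Initial energy: E₁ = mgh = (245)(9.8)(1.96) = 4706.0 J
Friction removes W_f = μ_k mg d = (0.14)(245)(9.8)(2.90) = 974.8 J
Energy reaching the spring: E = 4706.0 − 974.8 = 3731.2 J
At max compression ½kx² = E ⇒ x = √(2E/k) = √(2 × 3731.2/2940) = 1.593 m

x = 1.59 m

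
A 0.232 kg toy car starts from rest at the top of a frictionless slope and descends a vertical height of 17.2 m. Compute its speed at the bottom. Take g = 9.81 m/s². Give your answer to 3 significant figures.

v = 18.4 m/s

Mechanical energy is conserved (no friction): mgh = ½mv²
v = √(2gh) = √(2 × 9.81 × 17.2) = √337.46 = 18.37 m/s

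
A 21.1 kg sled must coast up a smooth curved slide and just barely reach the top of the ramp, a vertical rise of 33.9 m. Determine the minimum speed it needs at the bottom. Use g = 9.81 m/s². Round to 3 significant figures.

At the top it is momentarily at rest, so all KE converts to PE: ½mv² = mgh
v = √(2gh) = √(2 × 9.81 × 33.9) = 25.79 m/s

v = 25.8 m/s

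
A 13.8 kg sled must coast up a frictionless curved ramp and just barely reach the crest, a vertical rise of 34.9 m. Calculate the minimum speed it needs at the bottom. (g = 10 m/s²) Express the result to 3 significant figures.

At the top it is momentarily at rest, so all KE converts to PE: ½mv² = mgh
v = √(2gh) = √(2 × 10 × 34.9) = 26.42 m/s

v = 26.4 m/s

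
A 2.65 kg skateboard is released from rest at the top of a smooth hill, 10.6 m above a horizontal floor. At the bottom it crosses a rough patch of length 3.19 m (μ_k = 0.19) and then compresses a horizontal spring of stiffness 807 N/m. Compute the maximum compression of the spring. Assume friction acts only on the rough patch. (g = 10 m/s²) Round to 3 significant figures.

x = 0.810 m

Initial energy: E₁ = mgh = (2.65)(10)(10.6) = 280.90 J
Friction removes W_f = μ_k mg d = (0.19)(2.65)(10)(3.19) = 16.06 J
Energy reaching the spring: E = 280.90 − 16.06 = 264.84 J
At max compression ½kx² = E ⇒ x = √(2E/k) = √(2 × 264.84/807) = 0.8102 m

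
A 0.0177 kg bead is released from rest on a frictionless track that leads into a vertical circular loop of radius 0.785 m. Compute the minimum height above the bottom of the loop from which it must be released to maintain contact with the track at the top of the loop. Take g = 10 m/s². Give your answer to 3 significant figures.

At the top, for minimum speed gravity alone supplies the centripetal force: mg = mv_top²/r ⇒ v_top² = gr = 7.850 m²/s²
Energy conservation from release height h to the top (height 2r): mgh = ½mv_top² + mg(2r)
h = v_top²/(2g) + 2r = r/2 + 2r = 5r/2 = 1.963 m

h = 1.96 m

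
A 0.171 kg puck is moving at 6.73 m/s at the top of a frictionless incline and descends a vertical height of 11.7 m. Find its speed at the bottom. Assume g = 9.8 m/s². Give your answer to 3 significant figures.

v = 16.6 m/s

By conservation of mechanical energy, ½mv₀² + mgh = ½mv²
v² = v₀² + 2gh = (6.73)² + 2(9.8)(11.7) = 274.61
v = √274.61 = 16.57 m/s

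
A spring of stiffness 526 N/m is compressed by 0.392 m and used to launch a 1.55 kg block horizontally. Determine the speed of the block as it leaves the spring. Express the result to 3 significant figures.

Conservation of energy: ½kx² = ½mv²
v = x√(k/m) = 0.392 × √(526/1.55) = 7.221 m/s

v = 7.22 m/s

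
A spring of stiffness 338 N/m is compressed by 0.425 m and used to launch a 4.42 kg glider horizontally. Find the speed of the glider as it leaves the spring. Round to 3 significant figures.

v = 3.72 m/s

Conservation of energy: ½kx² = ½mv²
v = x√(k/m) = 0.425 × √(338/4.42) = 3.717 m/s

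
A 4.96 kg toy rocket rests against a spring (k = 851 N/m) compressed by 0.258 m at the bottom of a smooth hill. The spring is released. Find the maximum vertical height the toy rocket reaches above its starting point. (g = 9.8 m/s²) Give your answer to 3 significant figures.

h = 0.583 m

All spring PE becomes gravitational PE at the highest point: ½kx² = mgh
h = kx²/(2mg) = (851)(0.258)²/(2 × 4.96 × 9.8) = 0.5827 m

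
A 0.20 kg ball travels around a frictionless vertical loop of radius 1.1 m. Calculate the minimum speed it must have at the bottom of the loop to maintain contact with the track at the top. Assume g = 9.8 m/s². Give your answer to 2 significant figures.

v = 7.3 m/s

At the top: mg = mv_top²/r ⇒ v_top² = gr = 10.78 m²/s²
Energy from bottom to top (height 2r): ½mv_bot² = ½mv_top² + mg(2r)
v_bot² = gr + 4gr = 5gr = 53.90
v_bot = √(5gr) = 7.342 m/s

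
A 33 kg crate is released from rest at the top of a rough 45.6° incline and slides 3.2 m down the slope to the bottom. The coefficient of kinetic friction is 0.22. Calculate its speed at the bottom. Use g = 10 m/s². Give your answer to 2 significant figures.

v = 6.0 m/s

Energy: mgh = ½mv² + W_f, with h = L sinθ and W_f = μ_k (mg cosθ) L
mgh = mgL sinθ = (33)(10)(3.2)sin45.6° = 754.48 J
W_f = μ_k mg cosθ · L = (0.22)(33)(10)cos45.6°·3.2 = 162.5 J
½mv² = 754.48 − 162.5 = 591.94 J
v = √(2 × 591.94/33) = 5.990 m/s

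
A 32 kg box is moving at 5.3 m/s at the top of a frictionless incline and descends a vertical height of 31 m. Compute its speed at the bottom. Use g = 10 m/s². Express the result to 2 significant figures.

Energy conservation between the two points: ½mv₀² + mgh = ½mv²
The mass cancels from both sides.
v² = v₀² + 2gh = (5.3)² + 2(10)(31) = 648.09
v = √648.09 = 25.46 m/s

v = 25 m/s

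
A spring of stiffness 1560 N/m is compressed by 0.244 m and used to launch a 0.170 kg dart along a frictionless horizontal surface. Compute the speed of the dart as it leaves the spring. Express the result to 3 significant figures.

Conservation of energy: ½kx² = ½mv²
v = x√(k/m) = 0.244 × √(1560/0.170) = 23.37 m/s

v = 23.4 m/s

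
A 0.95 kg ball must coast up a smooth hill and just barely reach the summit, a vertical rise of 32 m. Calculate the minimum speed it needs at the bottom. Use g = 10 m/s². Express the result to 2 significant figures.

At the top it is momentarily at rest, so all KE converts to PE: ½mv² = mgh
v = √(2gh) = √(2 × 10 × 32) = 25.30 m/s

v = 25 m/s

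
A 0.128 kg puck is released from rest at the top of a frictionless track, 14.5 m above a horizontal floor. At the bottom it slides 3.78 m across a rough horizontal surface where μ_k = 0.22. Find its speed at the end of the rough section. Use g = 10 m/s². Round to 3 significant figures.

v = 16.5 m/s

Applying the work–energy principle:
mgh = ½mv² + μ_k m g d
W_f = μ_k mg d = (0.22)(0.128)(10)(3.78) = 1.064 J
½mv² = mgh − W_f = 18.560 − 1.064 = 17.496 J
v = √(2 × 17.496/0.128) = 16.53 m/s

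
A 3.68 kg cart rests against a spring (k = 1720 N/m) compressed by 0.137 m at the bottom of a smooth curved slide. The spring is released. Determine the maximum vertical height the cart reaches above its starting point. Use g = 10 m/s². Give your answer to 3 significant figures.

Energy conservation from release to the highest point: ½kx² = mgh
h = kx²/(2mg) = (1720)(0.137)²/(2 × 3.68 × 10) = 0.4386 m

h = 0.439 m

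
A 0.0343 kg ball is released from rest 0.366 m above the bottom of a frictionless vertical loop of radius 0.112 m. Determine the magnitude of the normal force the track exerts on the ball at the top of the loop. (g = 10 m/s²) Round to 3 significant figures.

Energy from release to top (height 2r): mgh = ½mv_top² + mg(2r)
v_top² = 2g(h − 2r) = 2(10)(0.366 − 0.2240) = 2.8400 m²/s²
At the top, both N and weight point toward the centre: N + mg = mv_top²/r
N = m(v_top²/r − g) = 0.0343(2.8400/0.112 − 10) = 0.5267 N

N = 0.527 N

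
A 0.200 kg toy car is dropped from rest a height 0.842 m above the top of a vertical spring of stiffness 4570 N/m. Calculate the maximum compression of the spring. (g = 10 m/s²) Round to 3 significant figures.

Take the reference level at the top of the uncompressed spring. At max compression the car has fallen H + x and is momentarily at rest:
mg(H + x) = ½kx²
½(4570)x² − (0.200)(10)x − (0.200)(10)(0.842) = 0
2285x² − 2.000x − 1.684 = 0
x = [2.000 + √(4.000 + 15392)]/(2 × 2285) = 0.02759 m

x = 0.0276 m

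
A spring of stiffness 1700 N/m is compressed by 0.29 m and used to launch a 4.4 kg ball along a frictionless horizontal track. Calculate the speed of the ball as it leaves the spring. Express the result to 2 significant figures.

v = 5.7 m/s

Conservation of energy: ½kx² = ½mv²
v = x√(k/m) = 0.29 × √(1700/4.4) = 5.700 m/s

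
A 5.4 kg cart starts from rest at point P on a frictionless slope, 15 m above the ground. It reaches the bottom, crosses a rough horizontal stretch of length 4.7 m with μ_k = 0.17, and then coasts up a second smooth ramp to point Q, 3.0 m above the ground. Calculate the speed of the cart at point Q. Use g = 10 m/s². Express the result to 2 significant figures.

Energy at P: mgh₁ = (5.4)(10)(15) = 810.00 J
Friction loss: W_f = μ_k mg d = 43.15 J
At Q: ½mv² + mgh₂ = mgh₁ − W_f
½mv² = 810.00 − 43.15 − 162.00 = 604.85 J
v = √(2 × 604.85/5.4) = 14.97 m/s

v = 15 m/s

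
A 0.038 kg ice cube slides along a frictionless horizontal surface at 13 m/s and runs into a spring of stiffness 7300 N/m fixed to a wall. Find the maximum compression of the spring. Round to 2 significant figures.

All KE is stored as spring PE at maximum compression: ½mv² = ½kx²
x = v√(m/k) = 13 × √(0.038/7300) = 0.02966 m

x = 0.030 m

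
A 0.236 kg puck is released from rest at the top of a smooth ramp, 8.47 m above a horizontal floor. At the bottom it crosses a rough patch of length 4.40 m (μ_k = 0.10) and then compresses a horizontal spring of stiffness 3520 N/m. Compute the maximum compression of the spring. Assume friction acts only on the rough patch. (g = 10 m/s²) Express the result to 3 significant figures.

x = 0.104 m

Initial energy: E₁ = mgh = (0.236)(10)(8.47) = 19.989 J
Friction removes W_f = μ_k mg d = (0.10)(0.236)(10)(4.40) = 1.038 J
Energy reaching the spring: E = 19.989 − 1.038 = 18.951 J
At max compression ½kx² = E ⇒ x = √(2E/k) = √(2 × 18.951/3520) = 0.1038 m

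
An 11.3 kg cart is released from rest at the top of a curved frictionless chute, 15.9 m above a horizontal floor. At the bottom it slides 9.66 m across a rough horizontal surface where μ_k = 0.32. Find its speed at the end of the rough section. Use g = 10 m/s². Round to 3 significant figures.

Applying the work–energy principle:
mgh = ½mv² + μ_k m g d
W_f = μ_k mg d = (0.32)(11.3)(10)(9.66) = 349.3 J
½mv² = mgh − W_f = 1796.7 − 349.3 = 1447.4 J
v = √(2 × 1447.4/11.3) = 16.01 m/s

v = 16.0 m/s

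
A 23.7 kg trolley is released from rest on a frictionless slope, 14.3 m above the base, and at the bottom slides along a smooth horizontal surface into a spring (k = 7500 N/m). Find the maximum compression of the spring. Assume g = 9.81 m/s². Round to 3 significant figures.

x = 0.942 m

Energy conservation (no friction) from release to max compression: mgh = ½kx²
x = √(2mgh/k) = √(2 × 23.7 × 9.81 × 14.3 / 7500) = 0.9416 m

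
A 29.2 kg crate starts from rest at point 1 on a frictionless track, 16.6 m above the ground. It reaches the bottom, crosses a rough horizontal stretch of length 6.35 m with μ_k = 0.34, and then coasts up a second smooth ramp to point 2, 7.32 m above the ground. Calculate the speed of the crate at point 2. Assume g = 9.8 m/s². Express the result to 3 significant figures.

Energy at 1: mgh₁ = (29.2)(9.8)(16.6) = 4750.3 J
Friction loss: W_f = μ_k mg d = 617.8 J
At 2: ½mv² + mgh₂ = mgh₁ − W_f
½mv² = 4750.3 − 617.8 − 2094.7 = 2037.7 J
v = √(2 × 2037.7/29.2) = 11.81 m/s

v = 11.8 m/s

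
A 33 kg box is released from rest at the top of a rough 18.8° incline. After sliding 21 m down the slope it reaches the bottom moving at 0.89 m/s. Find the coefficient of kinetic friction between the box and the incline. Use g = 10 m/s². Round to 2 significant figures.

μ_k = 0.34

mgh = ½mv² + μ_k (mg cosθ) L, with h = L sinθ
mgL sinθ = 2233.3 J; ½mv² = 13.070 J
W_f = 2233.3 − 13.070 = 2220 J
μ_k = W_f/(mg cosθ · L) = 2220/(312.4 × 21) = 0.3384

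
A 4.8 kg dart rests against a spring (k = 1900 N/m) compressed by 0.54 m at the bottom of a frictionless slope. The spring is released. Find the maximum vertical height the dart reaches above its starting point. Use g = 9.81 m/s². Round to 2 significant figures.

Energy conservation from release to the highest point: ½kx² = mgh
h = kx²/(2mg) = (1900)(0.54)²/(2 × 4.8 × 9.81) = 5.883 m

h = 5.9 m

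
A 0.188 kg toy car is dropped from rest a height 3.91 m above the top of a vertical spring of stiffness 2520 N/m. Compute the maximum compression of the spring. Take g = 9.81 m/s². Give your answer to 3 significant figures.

Let x be the compression. The total drop is H + x, and the car is instantaneously at rest at max compression, so energy conservation gives:
mg(H + x) = ½kx²
½(2520)x² − (0.188)(9.81)x − (0.188)(9.81)(3.91) = 0
1260x² − 1.844x − 7.211 = 0
x = [1.844 + √(3.401 + 36344)]/(2 × 1260) = 0.07639 m

x = 0.0764 m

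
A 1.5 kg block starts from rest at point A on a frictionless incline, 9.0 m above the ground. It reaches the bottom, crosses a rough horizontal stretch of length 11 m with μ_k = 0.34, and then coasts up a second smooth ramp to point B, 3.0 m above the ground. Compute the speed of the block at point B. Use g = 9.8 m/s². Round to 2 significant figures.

Energy at A: mgh₁ = (1.5)(9.8)(9.0) = 132.30 J
Friction loss: W_f = μ_k mg d = 54.98 J
At B: ½mv² + mgh₂ = mgh₁ − W_f
½mv² = 132.30 − 54.98 − 44.100 = 33.222 J
v = √(2 × 33.222/1.5) = 6.656 m/s

v = 6.7 m/s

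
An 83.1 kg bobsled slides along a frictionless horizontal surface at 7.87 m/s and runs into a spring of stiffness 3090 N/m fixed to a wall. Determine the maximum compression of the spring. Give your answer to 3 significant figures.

x = 1.29 m

At max compression the bobsled is momentarily at rest: ½mv² = ½kx²
x = v√(m/k) = 7.87 × √(83.1/3090) = 1.291 m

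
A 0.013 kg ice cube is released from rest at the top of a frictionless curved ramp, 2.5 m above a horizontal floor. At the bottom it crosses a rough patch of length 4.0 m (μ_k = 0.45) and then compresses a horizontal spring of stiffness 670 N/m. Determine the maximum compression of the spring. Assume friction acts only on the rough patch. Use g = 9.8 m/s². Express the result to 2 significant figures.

Initial energy: E₁ = mgh = (0.013)(9.8)(2.5) = 0.31850 J
Friction removes W_f = μ_k mg d = (0.45)(0.013)(9.8)(4.0) = 0.2293 J
Energy reaching the spring: E = 0.31850 − 0.2293 = 0.089180 J
At max compression ½kx² = E ⇒ x = √(2E/k) = √(2 × 0.089180/670) = 0.01632 m

x = 0.016 m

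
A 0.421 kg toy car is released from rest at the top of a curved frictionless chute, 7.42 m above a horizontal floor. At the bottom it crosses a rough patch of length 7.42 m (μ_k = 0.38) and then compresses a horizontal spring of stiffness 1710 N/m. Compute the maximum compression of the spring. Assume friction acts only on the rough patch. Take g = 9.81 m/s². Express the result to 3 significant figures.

x = 0.149 m

Initial energy: E₁ = mgh = (0.421)(9.81)(7.42) = 30.645 J
Friction removes W_f = μ_k mg d = (0.38)(0.421)(9.81)(7.42) = 11.64 J
Energy reaching the spring: E = 30.645 − 11.64 = 19.000 J
At max compression ½kx² = E ⇒ x = √(2E/k) = √(2 × 19.000/1710) = 0.1491 m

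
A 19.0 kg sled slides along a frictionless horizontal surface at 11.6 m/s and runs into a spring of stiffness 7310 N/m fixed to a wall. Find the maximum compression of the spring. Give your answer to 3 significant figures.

All KE is stored as spring PE at maximum compression: ½mv² = ½kx²
x = v√(m/k) = 11.6 × √(19.0/7310) = 0.5914 m

x = 0.591 m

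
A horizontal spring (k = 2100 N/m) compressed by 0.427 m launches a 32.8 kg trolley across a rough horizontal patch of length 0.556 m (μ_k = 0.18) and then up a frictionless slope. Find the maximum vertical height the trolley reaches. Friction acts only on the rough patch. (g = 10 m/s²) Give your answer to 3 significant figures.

Spring energy: E₀ = ½kx² = ½(2100)(0.427)² = 191.45 J
Friction: W_f = μ_k mg d = (0.18)(32.8)(10)(0.556) = 32.83 J
Energy at base of ramp: E = 191.45 − 32.83 = 158.62 J
At max height all remaining energy is PE: mgh = E ⇒ h = E/(mg) = 158.62/(32.8 × 10) = 0.4836 m

h = 0.484 m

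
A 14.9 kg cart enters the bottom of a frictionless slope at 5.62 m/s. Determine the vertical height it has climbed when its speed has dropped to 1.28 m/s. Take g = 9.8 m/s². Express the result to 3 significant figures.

h = 1.53 m

Conservation of energy: ½mv₁² = ½mv₂² + mgh
h = (v₁² − v₂²)/(2g) = (5.62² − 1.28²)/(2 × 9.8) = 1.528 m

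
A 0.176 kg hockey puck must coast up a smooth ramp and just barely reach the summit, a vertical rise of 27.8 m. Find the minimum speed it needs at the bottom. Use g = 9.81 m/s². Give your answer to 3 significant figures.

At the top it is momentarily at rest, so all KE converts to PE: ½mv² = mgh
v = √(2gh) = √(2 × 9.81 × 27.8) = 23.35 m/s

v = 23.4 m/s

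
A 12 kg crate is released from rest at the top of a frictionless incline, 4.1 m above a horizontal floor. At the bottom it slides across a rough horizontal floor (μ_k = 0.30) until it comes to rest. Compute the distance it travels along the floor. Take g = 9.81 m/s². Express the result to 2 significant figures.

Energy bookkeeping (friction removes W_f = μ_k N d):
At rest all PE has been dissipated by friction: mgh = μ_k m g d
d = h/μ_k = 4.1/0.30 = 13.67 m

d = 14 m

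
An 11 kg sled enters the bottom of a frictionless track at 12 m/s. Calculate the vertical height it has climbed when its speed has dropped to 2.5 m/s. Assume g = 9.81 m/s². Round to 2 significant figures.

Energy balance between the two points: ½mv₁² = ½mv₂² + mgh
h = (v₁² − v₂²)/(2g) = (12² − 2.5²)/(2 × 9.81) = 7.021 m

h = 7.0 m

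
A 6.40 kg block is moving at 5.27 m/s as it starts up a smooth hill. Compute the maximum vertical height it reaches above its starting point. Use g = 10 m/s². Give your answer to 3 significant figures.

By energy conservation, ½mv² = mgh
h = v²/(2g) = 5.27²/(2 × 10) = 1.389 m

h = 1.39 m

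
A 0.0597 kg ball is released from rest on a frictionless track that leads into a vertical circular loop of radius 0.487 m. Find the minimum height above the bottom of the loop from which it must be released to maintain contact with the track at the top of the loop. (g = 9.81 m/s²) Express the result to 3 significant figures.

At the top, for minimum speed gravity alone supplies the centripetal force: mg = mv_top²/r ⇒ v_top² = gr = 4.777 m²/s²
Energy conservation from release height h to the top (height 2r): mgh = ½mv_top² + mg(2r)
h = v_top²/(2g) + 2r = r/2 + 2r = 5r/2 = 1.218 m

h = 1.22 m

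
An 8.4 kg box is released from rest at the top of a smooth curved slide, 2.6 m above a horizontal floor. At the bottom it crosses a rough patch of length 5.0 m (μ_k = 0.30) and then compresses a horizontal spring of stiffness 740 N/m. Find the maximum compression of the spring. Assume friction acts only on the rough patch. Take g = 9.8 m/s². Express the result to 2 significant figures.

Initial energy: E₁ = mgh = (8.4)(9.8)(2.6) = 214.03 J
Friction removes W_f = μ_k mg d = (0.30)(8.4)(9.8)(5.0) = 123.5 J
Energy reaching the spring: E = 214.03 − 123.5 = 90.552 J
At max compression ½kx² = E ⇒ x = √(2E/k) = √(2 × 90.552/740) = 0.4947 m

x = 0.49 m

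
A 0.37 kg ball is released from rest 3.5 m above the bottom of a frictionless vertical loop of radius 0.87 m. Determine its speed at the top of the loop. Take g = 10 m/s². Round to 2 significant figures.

Energy conservation: mgh = ½mv_top² + mg(2r)
v_top² = 2g(h − 2r) = 2(10)(3.5 − 1.740) = 35.20
v_top = 5.933 m/s

v = 5.9 m/s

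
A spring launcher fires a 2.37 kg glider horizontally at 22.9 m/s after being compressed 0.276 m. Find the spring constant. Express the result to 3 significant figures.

k = 16300 N/m

Spring PE at full compression equals KE at release: ½kx² = ½mv²
k = mv²/x² = (2.37)(22.9)²/(0.276)² = 16316 N/m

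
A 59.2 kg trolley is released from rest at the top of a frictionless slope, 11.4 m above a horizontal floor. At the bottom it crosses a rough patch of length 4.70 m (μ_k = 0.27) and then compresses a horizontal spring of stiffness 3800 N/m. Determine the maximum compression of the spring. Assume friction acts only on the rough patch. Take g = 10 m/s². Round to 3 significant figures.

Initial energy: E₁ = mgh = (59.2)(10)(11.4) = 6748.8 J
Friction removes W_f = μ_k mg d = (0.27)(59.2)(10)(4.70) = 751.2 J
Energy reaching the spring: E = 6748.8 − 751.2 = 5997.6 J
At max compression ½kx² = E ⇒ x = √(2E/k) = √(2 × 5997.6/3800) = 1.777 m

x = 1.78 m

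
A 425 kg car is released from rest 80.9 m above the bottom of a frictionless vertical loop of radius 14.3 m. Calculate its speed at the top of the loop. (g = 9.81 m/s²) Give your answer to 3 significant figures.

Energy conservation: mgh = ½mv_top² + mg(2r)
v_top² = 2g(h − 2r) = 2(9.81)(80.9 − 28.60) = 1026
v_top = 32.03 m/s

v = 32.0 m/s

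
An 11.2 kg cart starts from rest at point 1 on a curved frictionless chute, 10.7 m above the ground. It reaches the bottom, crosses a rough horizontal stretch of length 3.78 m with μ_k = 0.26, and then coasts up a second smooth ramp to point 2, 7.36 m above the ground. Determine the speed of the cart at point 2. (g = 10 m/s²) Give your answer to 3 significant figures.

Energy at 1: mgh₁ = (11.2)(10)(10.7) = 1198.4 J
Friction loss: W_f = μ_k mg d = 110.1 J
At 2: ½mv² + mgh₂ = mgh₁ − W_f
½mv² = 1198.4 − 110.1 − 824.32 = 264.01 J
v = √(2 × 264.01/11.2) = 6.866 m/s

v = 6.87 m/s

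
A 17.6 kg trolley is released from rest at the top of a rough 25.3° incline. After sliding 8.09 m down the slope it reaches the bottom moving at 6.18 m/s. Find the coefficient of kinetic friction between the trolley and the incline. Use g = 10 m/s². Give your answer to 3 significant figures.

Energy balance down the incline: mg L sinθ − ½mv² = μ_k (mg cosθ) L
mgL sinθ = 608.49 J; ½mv² = 336.09 J
W_f = 608.49 − 336.09 = 272.4 J
μ_k = W_f/(mg cosθ · L) = 272.4/(159.1 × 8.09) = 0.2116

μ_k = 0.212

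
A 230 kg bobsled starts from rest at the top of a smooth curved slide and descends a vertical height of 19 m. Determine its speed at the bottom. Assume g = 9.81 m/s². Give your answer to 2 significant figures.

v = 19 m/s

Equating total energy at the two states: mgh = ½mv²
v = √(2gh) = √(2 × 9.81 × 19) = √372.78 = 19.31 m/s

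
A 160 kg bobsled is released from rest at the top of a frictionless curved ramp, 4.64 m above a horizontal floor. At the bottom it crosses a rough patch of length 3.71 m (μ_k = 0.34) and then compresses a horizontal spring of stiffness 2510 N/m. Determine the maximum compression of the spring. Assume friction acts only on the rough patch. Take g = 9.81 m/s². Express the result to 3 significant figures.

Initial energy: E₁ = mgh = (160)(9.81)(4.64) = 7282.9 J
Friction removes W_f = μ_k mg d = (0.34)(160)(9.81)(3.71) = 1980 J
Energy reaching the spring: E = 7282.9 − 1980 = 5303.1 J
At max compression ½kx² = E ⇒ x = √(2E/k) = √(2 × 5303.1/2510) = 2.056 m

x = 2.06 m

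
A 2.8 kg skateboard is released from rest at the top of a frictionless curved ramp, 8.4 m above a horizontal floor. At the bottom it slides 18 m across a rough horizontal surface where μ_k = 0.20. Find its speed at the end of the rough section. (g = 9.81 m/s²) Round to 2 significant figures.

Applying the work–energy principle:
mgh = ½mv² + μ_k m g d
W_f = μ_k mg d = (0.20)(2.8)(9.81)(18) = 98.88 J
½mv² = mgh − W_f = 230.73 − 98.88 = 131.85 J
v = √(2 × 131.85/2.8) = 9.704 m/s

v = 9.7 m/s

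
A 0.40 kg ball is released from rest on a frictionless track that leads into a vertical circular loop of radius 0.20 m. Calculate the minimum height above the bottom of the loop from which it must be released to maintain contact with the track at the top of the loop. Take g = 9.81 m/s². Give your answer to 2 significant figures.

h = 0.50 m

At the top, for minimum speed gravity alone supplies the centripetal force: mg = mv_top²/r ⇒ v_top² = gr = 1.962 m²/s²
Energy conservation from release height h to the top (height 2r): mgh = ½mv_top² + mg(2r)
h = v_top²/(2g) + 2r = r/2 + 2r = 5r/2 = 0.5000 m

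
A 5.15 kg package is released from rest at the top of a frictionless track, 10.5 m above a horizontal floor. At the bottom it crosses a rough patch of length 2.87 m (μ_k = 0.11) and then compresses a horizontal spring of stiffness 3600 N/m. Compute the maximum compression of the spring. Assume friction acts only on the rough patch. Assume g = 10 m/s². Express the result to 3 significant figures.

x = 0.540 m

Initial energy: E₁ = mgh = (5.15)(10)(10.5) = 540.75 J
Friction removes W_f = μ_k mg d = (0.11)(5.15)(10)(2.87) = 16.26 J
Energy reaching the spring: E = 540.75 − 16.26 = 524.49 J
At max compression ½kx² = E ⇒ x = √(2E/k) = √(2 × 524.49/3600) = 0.5398 m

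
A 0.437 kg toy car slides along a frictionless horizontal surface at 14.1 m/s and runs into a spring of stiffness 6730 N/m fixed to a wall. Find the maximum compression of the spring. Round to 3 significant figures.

x = 0.114 m

Conservation of energy between contact and max compression: ½mv² = ½kx²
x = v√(m/k) = 14.1 × √(0.437/6730) = 0.1136 m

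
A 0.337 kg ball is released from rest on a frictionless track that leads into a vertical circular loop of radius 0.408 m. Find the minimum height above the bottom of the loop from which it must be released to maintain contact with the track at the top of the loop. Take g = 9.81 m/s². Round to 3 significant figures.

At the top, for minimum speed gravity alone supplies the centripetal force: mg = mv_top²/r ⇒ v_top² = gr = 4.002 m²/s²
Energy conservation from release height h to the top (height 2r): mgh = ½mv_top² + mg(2r)
h = v_top²/(2g) + 2r = r/2 + 2r = 5r/2 = 1.020 m

h = 1.02 m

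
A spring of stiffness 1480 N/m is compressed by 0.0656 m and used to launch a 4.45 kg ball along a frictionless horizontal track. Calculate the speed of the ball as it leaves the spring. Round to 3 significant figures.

v = 1.20 m/s

The ball leaves the spring when the spring is at natural length, so ½kx² = ½mv²
v = x√(k/m) = 0.0656 × √(1480/4.45) = 1.196 m/s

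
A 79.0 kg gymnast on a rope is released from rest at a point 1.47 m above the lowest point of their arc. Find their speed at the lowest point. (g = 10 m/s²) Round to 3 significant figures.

By conservation of mechanical energy, mgh = ½mv²
v = √(2gh) = √(2 × 10 × 1.47) = √29.400 = 5.422 m/s

v = 5.42 m/s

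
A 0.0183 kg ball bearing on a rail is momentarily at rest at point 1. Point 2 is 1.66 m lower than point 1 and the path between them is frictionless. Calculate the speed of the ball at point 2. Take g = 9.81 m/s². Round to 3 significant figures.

Equating total energy at the two states: mgh = ½mv²
v = √(2gh) = √(2 × 9.81 × 1.66) = √32.569 = 5.707 m/s

v = 5.71 m/s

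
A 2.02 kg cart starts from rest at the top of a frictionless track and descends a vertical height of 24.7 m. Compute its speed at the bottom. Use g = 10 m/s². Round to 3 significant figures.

v = 22.2 m/s

Equating total energy at the two states: mgh = ½mv²
The mass cancels from both sides.
v = √(2gh) = √(2 × 10 × 24.7) = √494.00 = 22.23 m/s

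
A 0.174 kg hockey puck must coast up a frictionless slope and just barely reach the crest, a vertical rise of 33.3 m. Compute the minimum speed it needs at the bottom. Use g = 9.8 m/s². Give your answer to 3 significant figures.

v = 25.5 m/s

At the top it is momentarily at rest, so all KE converts to PE: ½mv² = mgh
v = √(2gh) = √(2 × 9.8 × 33.3) = 25.55 m/s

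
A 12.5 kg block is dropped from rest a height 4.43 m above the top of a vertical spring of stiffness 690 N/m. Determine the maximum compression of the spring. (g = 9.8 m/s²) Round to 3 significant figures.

x = 1.44 m

Let x be the compression. The total drop is H + x, and the block is instantaneously at rest at max compression, so energy conservation gives:
mg(H + x) = ½kx²
½(690)x² − (12.5)(9.8)x − (12.5)(9.8)(4.43) = 0
345.0x² − 122.5x − 542.7 = 0
x = [122.5 + √(15006 + 748892)]/(2 × 345.0) = 1.444 m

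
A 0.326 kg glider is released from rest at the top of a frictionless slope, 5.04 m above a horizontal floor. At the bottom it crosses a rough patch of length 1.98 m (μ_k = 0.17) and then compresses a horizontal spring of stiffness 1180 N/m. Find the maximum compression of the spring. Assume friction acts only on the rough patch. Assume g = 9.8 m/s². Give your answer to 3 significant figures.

Initial energy: E₁ = mgh = (0.326)(9.8)(5.04) = 16.102 J
Friction removes W_f = μ_k mg d = (0.17)(0.326)(9.8)(1.98) = 1.075 J
Energy reaching the spring: E = 16.102 − 1.075 = 15.026 J
At max compression ½kx² = E ⇒ x = √(2E/k) = √(2 × 15.026/1180) = 0.1596 m

x = 0.160 m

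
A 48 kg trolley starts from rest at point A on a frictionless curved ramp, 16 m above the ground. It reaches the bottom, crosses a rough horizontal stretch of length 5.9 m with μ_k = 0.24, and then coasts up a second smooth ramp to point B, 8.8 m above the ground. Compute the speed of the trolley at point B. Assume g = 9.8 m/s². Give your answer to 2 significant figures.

v = 11 m/s

Energy at A: mgh₁ = (48)(9.8)(16) = 7526.4 J
Friction loss: W_f = μ_k mg d = 666.1 J
At B: ½mv² + mgh₂ = mgh₁ − W_f
½mv² = 7526.4 − 666.1 − 4139.5 = 2720.8 J
v = √(2 × 2720.8/48) = 10.65 m/s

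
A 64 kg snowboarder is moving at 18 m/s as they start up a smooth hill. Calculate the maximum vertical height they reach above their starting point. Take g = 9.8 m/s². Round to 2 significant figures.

Setting KE at the bottom equal to PE gained: ½mv² = mgh
h = v²/(2g) = 18²/(2 × 9.8) = 16.53 m

h = 17 m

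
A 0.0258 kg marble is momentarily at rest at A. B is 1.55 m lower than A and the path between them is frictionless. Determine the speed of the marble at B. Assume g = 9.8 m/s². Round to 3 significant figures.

v = 5.51 m/s

Mechanical energy is conserved (no friction): mgh = ½mv²
v = √(2gh) = √(2 × 9.8 × 1.55) = √30.380 = 5.512 m/s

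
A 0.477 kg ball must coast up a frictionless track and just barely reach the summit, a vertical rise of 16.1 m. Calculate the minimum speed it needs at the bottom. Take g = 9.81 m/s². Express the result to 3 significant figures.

At the top it is momentarily at rest, so all KE converts to PE: ½mv² = mgh
v = √(2gh) = √(2 × 9.81 × 16.1) = 17.77 m/s

v = 17.8 m/s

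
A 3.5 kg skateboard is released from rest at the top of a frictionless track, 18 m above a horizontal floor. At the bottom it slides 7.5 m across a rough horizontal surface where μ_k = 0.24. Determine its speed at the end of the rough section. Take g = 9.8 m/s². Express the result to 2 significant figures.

v = 18 m/s

Energy bookkeeping (friction removes W_f = μ_k N d):
mgh = ½mv² + μ_k m g d
W_f = μ_k mg d = (0.24)(3.5)(9.8)(7.5) = 61.74 J
½mv² = mgh − W_f = 617.40 − 61.74 = 555.66 J
v = √(2 × 555.66/3.5) = 17.82 m/s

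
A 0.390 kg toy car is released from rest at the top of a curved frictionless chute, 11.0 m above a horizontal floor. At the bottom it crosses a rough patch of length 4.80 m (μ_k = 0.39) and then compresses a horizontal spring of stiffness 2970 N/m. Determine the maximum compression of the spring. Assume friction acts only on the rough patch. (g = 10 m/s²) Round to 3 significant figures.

x = 0.155 m

Initial energy: E₁ = mgh = (0.390)(10)(11.0) = 42.900 J
Friction removes W_f = μ_k mg d = (0.39)(0.390)(10)(4.80) = 7.301 J
Energy reaching the spring: E = 42.900 − 7.301 = 35.599 J
At max compression ½kx² = E ⇒ x = √(2E/k) = √(2 × 35.599/2970) = 0.1548 m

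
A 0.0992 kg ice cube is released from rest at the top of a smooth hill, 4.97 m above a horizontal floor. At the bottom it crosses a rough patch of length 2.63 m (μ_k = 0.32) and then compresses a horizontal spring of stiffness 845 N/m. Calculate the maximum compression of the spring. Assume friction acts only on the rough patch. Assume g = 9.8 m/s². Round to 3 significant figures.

Initial energy: E₁ = mgh = (0.0992)(9.8)(4.97) = 4.8316 J
Friction removes W_f = μ_k mg d = (0.32)(0.0992)(9.8)(2.63) = 0.8182 J
Energy reaching the spring: E = 4.8316 − 0.8182 = 4.0135 J
At max compression ½kx² = E ⇒ x = √(2E/k) = √(2 × 4.0135/845) = 0.09746 m

x = 0.0975 m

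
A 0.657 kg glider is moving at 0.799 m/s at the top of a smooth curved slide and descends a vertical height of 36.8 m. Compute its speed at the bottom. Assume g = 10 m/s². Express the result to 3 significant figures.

v = 27.1 m/s

Equating total energy at the two states: ½mv₀² + mgh = ½mv²
v² = v₀² + 2gh = (0.799)² + 2(10)(36.8) = 736.64
v = √736.64 = 27.14 m/s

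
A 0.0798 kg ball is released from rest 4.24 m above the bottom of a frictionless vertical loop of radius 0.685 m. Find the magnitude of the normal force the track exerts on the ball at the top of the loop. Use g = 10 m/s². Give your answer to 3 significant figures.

N = 5.89 N

Energy from release to top (height 2r): mgh = ½mv_top² + mg(2r)
v_top² = 2g(h − 2r) = 2(10)(4.24 − 1.370) = 57.400 m²/s²
At the top, both N and weight point toward the centre: N + mg = mv_top²/r
N = m(v_top²/r − g) = 0.0798(57.400/0.685 − 10) = 5.889 N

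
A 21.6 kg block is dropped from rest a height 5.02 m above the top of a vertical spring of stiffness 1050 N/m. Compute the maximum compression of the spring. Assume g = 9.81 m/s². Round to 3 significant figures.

Let x be the compression. The total drop is H + x, and the block is instantaneously at rest at max compression, so energy conservation gives:
mg(H + x) = ½kx²
½(1050)x² − (21.6)(9.81)x − (21.6)(9.81)(5.02) = 0
525.0x² − 211.9x − 1064 = 0
x = [211.9 + √(44900 + 2.2338e+06)]/(2 × 525.0) = 1.639 m

x = 1.64 m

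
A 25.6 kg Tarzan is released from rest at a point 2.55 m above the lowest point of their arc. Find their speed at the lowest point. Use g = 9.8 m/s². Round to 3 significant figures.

v = 7.07 m/s

Energy conservation between the two points: mgh = ½mv²
The mass cancels from both sides.
v = √(2gh) = √(2 × 9.8 × 2.55) = √49.980 = 7.070 m/s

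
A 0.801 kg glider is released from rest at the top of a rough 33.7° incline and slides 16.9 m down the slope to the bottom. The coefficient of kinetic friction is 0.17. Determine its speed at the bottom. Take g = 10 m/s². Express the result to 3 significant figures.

Work–energy: mg(L sinθ) − μ_k(mg cosθ)L = ½mv²
mgh = mgL sinθ = (0.801)(10)(16.9)sin33.7° = 75.109 J
W_f = μ_k mg cosθ · L = (0.17)(0.801)(10)cos33.7°·16.9 = 19.15 J
½mv² = 75.109 − 19.15 = 55.963 J
v = √(2 × 55.963/0.801) = 11.82 m/s

v = 11.8 m/s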